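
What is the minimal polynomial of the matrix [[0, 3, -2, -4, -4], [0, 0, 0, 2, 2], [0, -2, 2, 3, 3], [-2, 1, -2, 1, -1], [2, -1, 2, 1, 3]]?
The characteristic polynomial factors as x^2(x - 2)^3. The minimal polynomial is ∏(x - λ)^{k_λ} where k_λ is the size of the largest Jordan block at λ.

For λ = 0: rank(A) = 4, and the largest Jordan block has size 2 (the smallest k with rank(A^k) = rank(A^(k+1))).
For λ = 2: rank(A - 2I) = 3, and the largest Jordan block has size 2 (the smallest k with rank((A - 2I)^k) = rank((A - 2I)^(k+1))).

So m_A(x) = x^2(x - 2)^2.

m_A(x) = x^2(x - 2)^2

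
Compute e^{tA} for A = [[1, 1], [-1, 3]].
A has Jordan form J = [[2, 1], [0, 2]] with A = PJP^{-1}, so e^{tA} = P e^{tJ} P^{-1}.

For a Jordan block J_k(λ), e^{tJ_k(λ)} = e^{λt} · (I + tN + t^2 N^2/2! + ... + t^{k-1} N^{k-1}/(k-1)!) where N is the nilpotent superdiagonal part.

Assembling the blocks and conjugating back gives the entries of e^{tA} as shown above.

e^{tA} = [[(1 - t)*e^{2*t}, t*e^{2*t}], [-t*e^{2*t}, (t + 1)*e^{2*t}]]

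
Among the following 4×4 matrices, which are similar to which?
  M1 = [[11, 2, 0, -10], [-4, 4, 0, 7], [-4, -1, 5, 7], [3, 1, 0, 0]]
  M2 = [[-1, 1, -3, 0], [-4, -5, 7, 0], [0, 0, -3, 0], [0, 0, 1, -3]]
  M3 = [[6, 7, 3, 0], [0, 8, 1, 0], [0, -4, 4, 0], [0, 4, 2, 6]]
3 classes: {M1}, {M2}, {M3}

Characteristic polynomials: χ_{M1} = (x - 5)^4, χ_{M2} = (x + 3)^4, χ_{M3} = (x - 6)^4.

{M1}: invariant factors x - 5, (x - 5)^3.

{M2}: invariant factors x + 3, (x + 3)^3.

{M3}: invariant factors x - 6, (x - 6)^3.

Matrices are similar if and only if their invariant-factor lists agree; the partition into similarity classes is {M1}, {M2}, {M3}.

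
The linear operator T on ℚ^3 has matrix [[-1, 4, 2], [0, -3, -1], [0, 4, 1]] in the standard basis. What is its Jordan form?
J = [[-1, 1, 0], [0, -1, 0], [0, 0, -1]]

The characteristic polynomial is det(xI - A) = (x + 1)^3, so the eigenvalues are -1 (algebraic multiplicity 3).

For λ = -1: rank(A + I) = 1, rank((A + I)^2) = 0. The eigenspace has dimension 3 - 1 = 2, so there are 2 Jordan blocks; the rank sequence gives block sizes [2, 1].

Assembling the blocks gives the Jordan form J above.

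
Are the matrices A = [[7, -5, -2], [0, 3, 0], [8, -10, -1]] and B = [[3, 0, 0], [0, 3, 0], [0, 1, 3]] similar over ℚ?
Yes.

Two matrices over a field are similar if and only if they have the same invariant factors.

Both A and B have characteristic polynomial (x - 3)^3 and minimal polynomial (x - 3)^2. Computing further, both have invariant factors x - 3, (x - 3)^2. Hence A and B are similar.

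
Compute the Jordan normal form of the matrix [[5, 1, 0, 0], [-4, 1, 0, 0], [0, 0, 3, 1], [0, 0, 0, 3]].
J = [[3, 1, 0, 0], [0, 3, 0, 0], [0, 0, 3, 1], [0, 0, 0, 3]]

The characteristic polynomial is det(xI - A) = (x - 3)^4, so the eigenvalues are 3 (algebraic multiplicity 4).

For λ = 3: rank(A - 3I) = 2, rank((A - 3I)^2) = 0. The eigenspace has dimension 4 - 2 = 2, so there are 2 Jordan blocks; the rank sequence gives block sizes [2, 2].

Assembling the blocks gives the Jordan form J above.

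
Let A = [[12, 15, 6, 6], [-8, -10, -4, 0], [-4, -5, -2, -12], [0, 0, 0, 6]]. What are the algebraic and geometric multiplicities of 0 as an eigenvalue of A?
algebraic multiplicity 3, geometric multiplicity 2

The characteristic polynomial is x^3(x - 6), so the factor x appears with exponent 3: the algebraic multiplicity is 3.

rank(A) = 2, so the eigenspace has dimension 4 - 2 = 2: the geometric multiplicity is 2.

Since 2 < 3, A is not diagonalizable.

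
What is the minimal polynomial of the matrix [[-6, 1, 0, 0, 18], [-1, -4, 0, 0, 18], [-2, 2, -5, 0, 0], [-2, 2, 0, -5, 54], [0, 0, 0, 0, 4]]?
m_A(x) = (x - 4)(x + 5)^2

The characteristic polynomial factors as (x - 4)(x + 5)^4. The minimal polynomial is ∏(x - λ)^{k_λ} where k_λ is the size of the largest Jordan block at λ.

For λ = -5: rank(A + 5I) = 2, and the largest Jordan block has size 2 (the smallest k with rank((A + 5I)^k) = rank((A + 5I)^(k+1))).
For λ = 4: rank(A - 4I) = 4, and the largest Jordan block has size 1 (the smallest k with rank((A - 4I)^k) = rank((A - 4I)^(k+1))).

So m_A(x) = (x - 4)(x + 5)^2.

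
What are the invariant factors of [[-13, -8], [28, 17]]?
(x - 3)(x - 1)

The Jordan structure of A has elementary divisors (x - 1), (x - 3). Arranging the block sizes at each eigenvalue in decreasing order and taking row products gives the invariant factors.

Invariant factors (smallest first, each dividing the next): (x - 3)(x - 1).

Check: the last factor (x - 3)(x - 1) is the minimal polynomial, and the product (x - 3)(x - 1) is the characteristic polynomial.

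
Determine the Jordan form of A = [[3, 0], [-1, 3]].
J = [[3, 1], [0, 3]]

The characteristic polynomial is det(xI - A) = (x - 3)^2, so the eigenvalues are 3 (algebraic multiplicity 2).

For λ = 3: rank(A - 3I) = 1, rank((A - 3I)^2) = 0. The eigenspace has dimension 2 - 1 = 1, so there is 1 Jordan block; the rank sequence gives block sizes [2].

Assembling the blocks gives the Jordan form J above.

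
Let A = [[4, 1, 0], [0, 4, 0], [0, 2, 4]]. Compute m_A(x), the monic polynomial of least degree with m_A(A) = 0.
The characteristic polynomial factors as (x - 4)^3. The minimal polynomial is ∏(x - λ)^{k_λ} where k_λ is the size of the largest Jordan block at λ.

For λ = 4: rank(A - 4I) = 1, and the largest Jordan block has size 2 (the smallest k with rank((A - 4I)^k) = rank((A - 4I)^(k+1))).

So m_A(x) = (x - 4)^2.

m_A(x) = (x - 4)^2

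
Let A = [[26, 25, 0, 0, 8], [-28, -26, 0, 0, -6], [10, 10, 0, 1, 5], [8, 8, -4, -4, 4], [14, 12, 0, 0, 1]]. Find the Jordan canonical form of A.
The characteristic polynomial is det(xI - A) = (x - 5)(x + 2)^4, so the eigenvalues are -2 (algebraic multiplicity 4), 5 (algebraic multiplicity 1).

For λ = -2: rank(A + 2I) = 3, rank((A + 2I)^2) = 1. The eigenspace has dimension 5 - 3 = 2, so there are 2 Jordan blocks; the rank sequence gives block sizes [2, 2].

For λ = 5: algebraic multiplicity 1 gives one 1×1 block.

Assembling the blocks gives the Jordan form J above.

J = [[-2, 1, 0, 0, 0], [0, -2, 0, 0, 0], [0, 0, -2, 1, 0], [0, 0, 0, -2, 0], [0, 0, 0, 0, 5]]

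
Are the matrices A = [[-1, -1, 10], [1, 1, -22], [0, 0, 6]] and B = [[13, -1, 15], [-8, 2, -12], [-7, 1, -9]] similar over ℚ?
Two matrices over a field are similar if and only if they have the same invariant factors.

Both A and B have characteristic polynomial x^2(x - 6) and minimal polynomial x^2(x - 6). Computing further, both have invariant factors x^2(x - 6). Hence A and B are similar.

Yes.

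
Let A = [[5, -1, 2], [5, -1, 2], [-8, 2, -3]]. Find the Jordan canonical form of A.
J = [[0, 1, 0], [0, 0, 0], [0, 0, 1]]

The characteristic polynomial is det(xI - A) = x^2(x - 1), so the eigenvalues are 0 (algebraic multiplicity 2), 1 (algebraic multiplicity 1).

For λ = 0: rank(A) = 2, rank(A^2) = 1. The eigenspace has dimension 3 - 2 = 1, so there is 1 Jordan block; the rank sequence gives block sizes [2].

For λ = 1: algebraic multiplicity 1 gives one 1×1 block.

Assembling the blocks gives the Jordan form J above.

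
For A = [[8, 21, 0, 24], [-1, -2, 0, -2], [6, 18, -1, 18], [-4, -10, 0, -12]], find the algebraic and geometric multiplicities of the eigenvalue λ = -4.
The characteristic polynomial is (x + 1)^3(x + 4), so the factor x + 4 appears with exponent 1: the algebraic multiplicity is 1.

rank(A + 4I) = 3, so the eigenspace has dimension 4 - 3 = 1: the geometric multiplicity is 1.

algebraic multiplicity 1, geometric multiplicity 1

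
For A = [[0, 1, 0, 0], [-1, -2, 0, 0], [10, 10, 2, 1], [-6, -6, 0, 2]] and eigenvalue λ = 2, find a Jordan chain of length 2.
We seek v_1 ∈ ker((A - 2I)^2) \ ker(A - 2I), then set v_{i+1} = (A - 2I) v_i.

One such chain is v_1 = [[0, 0, -2, 1]]^T, v_2 = [[0, 0, 1, 0]]^T. Check: (A - 2I) v_2 = [[0, 0, 0, 0]]^T = 0.

v_1 = [[0, 0, -2, 1]]^T, v_2 = [[0, 0, 1, 0]]^T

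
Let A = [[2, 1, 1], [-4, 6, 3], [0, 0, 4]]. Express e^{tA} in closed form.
e^{tA} = [[(1 - 2*t)*e^{4*t}, t*e^{4*t}, t*(t + 2)*e^{4*t}/2], [-4*t*e^{4*t}, (2*t + 1)*e^{4*t}, t*(t + 3)*e^{4*t}], [0, 0, e^{4*t}]]

A has Jordan form J = [[4, 1, 0], [0, 4, 1], [0, 0, 4]] with A = PJP^{-1}, so e^{tA} = P e^{tJ} P^{-1}.

For a Jordan block J_k(λ), e^{tJ_k(λ)} = e^{λt} · (I + tN + t^2 N^2/2! + ... + t^{k-1} N^{k-1}/(k-1)!) where N is the nilpotent superdiagonal part.

Assembling the blocks and conjugating back gives the entries of e^{tA} as shown above.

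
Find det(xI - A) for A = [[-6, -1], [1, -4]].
χ_A(x) = (x + 5)^2

xI - A = [[x + 6, 1], [-1, x + 4]].

Expanding det(xI - A) along the first row:
det(xI - A) = + (x + 6)·det([[x + 4]]) - (1)·det([[-1]]).

Evaluating gives χ_A(x) = x^2 + 10x + 25 = (x + 5)^2.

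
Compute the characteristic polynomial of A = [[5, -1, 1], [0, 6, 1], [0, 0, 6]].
xI - A = [[x - 5, 1, -1], [0, x - 6, -1], [0, 0, x - 6]].

Expanding det(xI - A) along the first row:
det(xI - A) = + (x - 5)·det([[x - 6, -1], [0, x - 6]]) - (1)·det([[0, -1], [0, x - 6]]) + (-1)·det([[0, x - 6], [0, 0]]).

Evaluating gives χ_A(x) = x^3 - 17x^2 + 96x - 180 = (x - 6)^2(x - 5).

χ_A(x) = (x - 6)^2(x - 5)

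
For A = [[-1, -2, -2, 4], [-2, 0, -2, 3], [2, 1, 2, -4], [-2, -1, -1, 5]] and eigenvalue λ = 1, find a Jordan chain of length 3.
We seek v_1 ∈ ker((A - I)^3) \ ker((A - I)^2), then set v_{i+1} = (A - I) v_i.

One such chain is v_1 = [[0, -1, 1, 0]]^T, v_2 = [[0, -1, 0, 0]]^T, v_3 = [[2, 1, -1, 1]]^T. Check: (A - I) v_3 = [[0, 0, 0, 0]]^T = 0.

v_1 = [[0, -1, 1, 0]]^T, v_2 = [[0, -1, 0, 0]]^T, v_3 = [[2, 1, -1, 1]]^T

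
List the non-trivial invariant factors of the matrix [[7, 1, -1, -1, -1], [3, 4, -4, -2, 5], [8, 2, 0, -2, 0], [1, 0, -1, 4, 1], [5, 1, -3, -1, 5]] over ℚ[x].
The Jordan structure of A has elementary divisors (x - 4)^3, (x - 4)^2. Arranging the block sizes at each eigenvalue in decreasing order and taking row products gives the invariant factors.

Invariant factors (smallest first, each dividing the next): (x - 4)^2, (x - 4)^3.

Check: the last factor (x - 4)^3 is the minimal polynomial, and the product (x - 4)^5 is the characteristic polynomial.

(x - 4)^2, (x - 4)^3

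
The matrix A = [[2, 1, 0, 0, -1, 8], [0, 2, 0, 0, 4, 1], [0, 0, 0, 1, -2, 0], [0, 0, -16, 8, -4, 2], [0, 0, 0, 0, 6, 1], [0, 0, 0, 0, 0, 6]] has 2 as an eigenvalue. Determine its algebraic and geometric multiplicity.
algebraic multiplicity 2, geometric multiplicity 1

The characteristic polynomial is (x - 6)^2(x - 4)^2(x - 2)^2, so the factor x - 2 appears with exponent 2: the algebraic multiplicity is 2.

rank(A - 2I) = 5, so the eigenspace has dimension 6 - 5 = 1: the geometric multiplicity is 1.

Since 1 < 2, A is not diagonalizable.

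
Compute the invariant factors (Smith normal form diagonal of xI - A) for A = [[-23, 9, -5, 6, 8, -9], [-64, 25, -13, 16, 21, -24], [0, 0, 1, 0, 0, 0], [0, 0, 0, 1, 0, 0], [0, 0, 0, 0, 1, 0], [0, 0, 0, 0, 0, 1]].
The Jordan structure of A has elementary divisors (x - 1)^3, (x - 1), (x - 1), (x - 1). Arranging the block sizes at each eigenvalue in decreasing order and taking row products gives the invariant factors.

Invariant factors (smallest first, each dividing the next): x - 1, x - 1, x - 1, (x - 1)^3.

Check: the last factor (x - 1)^3 is the minimal polynomial, and the product (x - 1)^6 is the characteristic polynomial.

x - 1, x - 1, x - 1, (x - 1)^3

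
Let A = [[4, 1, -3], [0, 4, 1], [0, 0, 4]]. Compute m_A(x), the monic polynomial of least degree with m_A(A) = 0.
m_A(x) = (x - 4)^3

The characteristic polynomial factors as (x - 4)^3. The minimal polynomial is ∏(x - λ)^{k_λ} where k_λ is the size of the largest Jordan block at λ.

For λ = 4: rank(A - 4I) = 2, and the largest Jordan block has size 3 (the smallest k with rank((A - 4I)^k) = rank((A - 4I)^(k+1))).

So m_A(x) = (x - 4)^3.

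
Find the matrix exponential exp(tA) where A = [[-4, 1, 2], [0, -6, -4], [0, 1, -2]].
A has Jordan form J = [[-4, 1, 0], [0, -4, 0], [0, 0, -4]] with A = PJP^{-1}, so e^{tA} = P e^{tJ} P^{-1}.

For a Jordan block J_k(λ), e^{tJ_k(λ)} = e^{λt} · (I + tN + t^2 N^2/2! + ... + t^{k-1} N^{k-1}/(k-1)!) where N is the nilpotent superdiagonal part.

Assembling the blocks and conjugating back gives the entries of e^{tA} as shown above.

e^{tA} = [[e^{-4*t}, t*e^{-4*t}, 2*t*e^{-4*t}], [0, (1 - 2*t)*e^{-4*t}, -4*t*e^{-4*t}], [0, t*e^{-4*t}, (2*t + 1)*e^{-4*t}]]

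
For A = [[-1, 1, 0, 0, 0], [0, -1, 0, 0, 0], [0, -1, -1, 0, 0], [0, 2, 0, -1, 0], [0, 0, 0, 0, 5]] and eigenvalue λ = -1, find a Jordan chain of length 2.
v_1 = [[-2, 1, 0, 0, 0]]^T, v_2 = [[1, 0, -1, 2, 0]]^T

We seek v_1 ∈ ker((A + I)^2) \ ker(A + I), then set v_{i+1} = (A + I) v_i.

One such chain is v_1 = [[-2, 1, 0, 0, 0]]^T, v_2 = [[1, 0, -1, 2, 0]]^T. Check: (A + I) v_2 = [[0, 0, 0, 0, 0]]^T = 0.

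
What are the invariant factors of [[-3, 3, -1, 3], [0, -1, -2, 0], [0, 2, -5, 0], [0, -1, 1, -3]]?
The Jordan structure of A has elementary divisors (x + 3)^3, (x + 3). Arranging the block sizes at each eigenvalue in decreasing order and taking row products gives the invariant factors.

Invariant factors (smallest first, each dividing the next): x + 3, (x + 3)^3.

Check: the last factor (x + 3)^3 is the minimal polynomial, and the product (x + 3)^4 is the characteristic polynomial.

x + 3, (x + 3)^3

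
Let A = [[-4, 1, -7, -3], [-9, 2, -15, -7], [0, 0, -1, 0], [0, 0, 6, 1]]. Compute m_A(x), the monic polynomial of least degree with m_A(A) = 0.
m_A(x) = (x - 1)(x + 1)^2

The characteristic polynomial factors as (x - 1)(x + 1)^3. The minimal polynomial is ∏(x - λ)^{k_λ} where k_λ is the size of the largest Jordan block at λ.

For λ = -1: rank(A + I) = 2, and the largest Jordan block has size 2 (the smallest k with rank((A + I)^k) = rank((A + I)^(k+1))).
For λ = 1: rank(A - I) = 3, and the largest Jordan block has size 1 (the smallest k with rank((A - I)^k) = rank((A - I)^(k+1))).

So m_A(x) = (x - 1)(x + 1)^2.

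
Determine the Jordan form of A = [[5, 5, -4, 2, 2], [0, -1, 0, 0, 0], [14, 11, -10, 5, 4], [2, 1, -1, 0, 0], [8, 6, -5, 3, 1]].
J = [[-1, 1, 0, 0, 0], [0, -1, 0, 0, 0], [0, 0, -1, 1, 0], [0, 0, 0, -1, 0], [0, 0, 0, 0, -1]]

The characteristic polynomial is det(xI - A) = (x + 1)^5, so the eigenvalues are -1 (algebraic multiplicity 5).

For λ = -1: rank(A + I) = 2, rank((A + I)^2) = 0. The eigenspace has dimension 5 - 2 = 3, so there are 3 Jordan blocks; the rank sequence gives block sizes [2, 2, 1].

Assembling the blocks gives the Jordan form J above.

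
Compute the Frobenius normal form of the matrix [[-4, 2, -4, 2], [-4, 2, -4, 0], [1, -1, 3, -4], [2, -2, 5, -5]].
The invariant factors of A (the non-unit diagonal entries of the Smith normal form of xI - A over ℚ[x]) are x + 2, (x + 2)(x^2 + 1), each dividing the next. The characteristic polynomial is their product, (x + 2)^2(x^2 + 1).

The rational canonical form is the block-diagonal matrix of companion matrices C(f_i):
R = [[-2, 0, 0, 0], [0, 0, 0, -2], [0, 1, 0, -1], [0, 0, 1, -2]].

Note the characteristic polynomial does not split into linear factors over ℚ, so A has no Jordan form over ℚ; the rational canonical form exists over any field.

R = [[-2, 0, 0, 0], [0, 0, 0, -2], [0, 1, 0, -1], [0, 0, 1, -2]]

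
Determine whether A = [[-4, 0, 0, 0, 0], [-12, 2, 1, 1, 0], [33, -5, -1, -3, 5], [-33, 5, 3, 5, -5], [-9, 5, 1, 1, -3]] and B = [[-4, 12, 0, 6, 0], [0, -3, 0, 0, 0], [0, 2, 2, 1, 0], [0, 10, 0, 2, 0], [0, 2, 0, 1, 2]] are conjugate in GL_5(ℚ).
Yes.

Two matrices over a field are similar if and only if they have the same invariant factors.

Both A and B have characteristic polynomial (x - 2)^3(x + 3)(x + 4) and minimal polynomial (x - 2)^2(x + 3)(x + 4). Computing further, both have invariant factors x - 2, (x - 2)^2(x + 3)(x + 4). Hence A and B are similar.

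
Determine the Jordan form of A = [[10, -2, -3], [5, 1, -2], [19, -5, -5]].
The characteristic polynomial is det(xI - A) = (x - 2)^3, so the eigenvalues are 2 (algebraic multiplicity 3).

For λ = 2: rank(A - 2I) = 2, rank((A - 2I)^2) = 1, rank((A - 2I)^3) = 0. The eigenspace has dimension 3 - 2 = 1, so there is 1 Jordan block; the rank sequence gives block sizes [3].

Assembling the blocks gives the Jordan form J above.

J = [[2, 1, 0], [0, 2, 1], [0, 0, 2]]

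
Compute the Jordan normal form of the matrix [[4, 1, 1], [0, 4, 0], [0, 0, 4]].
The characteristic polynomial is det(xI - A) = (x - 4)^3, so the eigenvalues are 4 (algebraic multiplicity 3).

For λ = 4: rank(A - 4I) = 1, rank((A - 4I)^2) = 0. The eigenspace has dimension 3 - 1 = 2, so there are 2 Jordan blocks; the rank sequence gives block sizes [2, 1].

Assembling the blocks gives the Jordan form J above.

J = [[4, 1, 0], [0, 4, 0], [0, 0, 4]]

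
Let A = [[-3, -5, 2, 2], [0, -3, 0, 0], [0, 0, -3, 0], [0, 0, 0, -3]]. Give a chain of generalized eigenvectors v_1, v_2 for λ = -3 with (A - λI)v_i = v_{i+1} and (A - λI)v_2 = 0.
v_1 = [[1, 1, 0, 3]]^T, v_2 = [[1, 0, 0, 0]]^T

We seek v_1 ∈ ker((A + 3I)^2) \ ker(A + 3I), then set v_{i+1} = (A + 3I) v_i.

One such chain is v_1 = [[1, 1, 0, 3]]^T, v_2 = [[1, 0, 0, 0]]^T. Check: (A + 3I) v_2 = [[0, 0, 0, 0]]^T = 0.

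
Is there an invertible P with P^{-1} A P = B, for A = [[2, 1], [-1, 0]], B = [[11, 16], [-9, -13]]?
trace(A) = 2 but trace(B) = -2. The trace is a similarity invariant, so A and B are not similar.

No.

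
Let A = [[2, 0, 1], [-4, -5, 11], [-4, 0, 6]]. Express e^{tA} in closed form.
e^{tA} = [[(1 - 2*t)*e^{4*t}, 0, t*e^{4*t}], [-4*t*e^{4*t}, e^{-5*t}, ((2*t + 1)*e^{9*t} - 1)*e^{-5*t}], [-4*t*e^{4*t}, 0, (2*t + 1)*e^{4*t}]]

A has Jordan form J = [[-5, 0, 0], [0, 4, 1], [0, 0, 4]] with A = PJP^{-1}, so e^{tA} = P e^{tJ} P^{-1}.

For a Jordan block J_k(λ), e^{tJ_k(λ)} = e^{λt} · (I + tN + t^2 N^2/2! + ... + t^{k-1} N^{k-1}/(k-1)!) where N is the nilpotent superdiagonal part.

Assembling the blocks and conjugating back gives the entries of e^{tA} as shown above.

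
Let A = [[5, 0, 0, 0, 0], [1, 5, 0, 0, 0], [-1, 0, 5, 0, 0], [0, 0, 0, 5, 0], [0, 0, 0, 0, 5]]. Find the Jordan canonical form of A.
J = [[5, 1, 0, 0, 0], [0, 5, 0, 0, 0], [0, 0, 5, 0, 0], [0, 0, 0, 5, 0], [0, 0, 0, 0, 5]]

The characteristic polynomial is det(xI - A) = (x - 5)^5, so the eigenvalues are 5 (algebraic multiplicity 5).

For λ = 5: rank(A - 5I) = 1, rank((A - 5I)^2) = 0. The eigenspace has dimension 5 - 1 = 4, so there are 4 Jordan blocks; the rank sequence gives block sizes [2, 1, 1, 1].

Assembling the blocks gives the Jordan form J above.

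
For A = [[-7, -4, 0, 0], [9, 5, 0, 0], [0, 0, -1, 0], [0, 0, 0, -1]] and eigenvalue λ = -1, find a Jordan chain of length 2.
v_1 = [[5, -8, 2, -2]]^T, v_2 = [[2, -3, 0, 0]]^T

We seek v_1 ∈ ker((A + I)^2) \ ker(A + I), then set v_{i+1} = (A + I) v_i.

One such chain is v_1 = [[5, -8, 2, -2]]^T, v_2 = [[2, -3, 0, 0]]^T. Check: (A + I) v_2 = [[0, 0, 0, 0]]^T = 0.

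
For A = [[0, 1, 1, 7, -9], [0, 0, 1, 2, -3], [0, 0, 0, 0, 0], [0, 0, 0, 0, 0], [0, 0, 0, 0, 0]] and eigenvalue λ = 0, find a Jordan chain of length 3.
We seek v_1 ∈ ker(A^3) \ ker(A^2), then set v_{i+1} = A v_i.

One such chain is v_1 = [[-2, 3, 1, -3, -2]]^T, v_2 = [[1, 1, 0, 0, 0]]^T, v_3 = [[1, 0, 0, 0, 0]]^T. Check: A v_3 = [[0, 0, 0, 0, 0]]^T = 0.

v_1 = [[-2, 3, 1, -3, -2]]^T, v_2 = [[1, 1, 0, 0, 0]]^T, v_3 = [[1, 0, 0, 0, 0]]^T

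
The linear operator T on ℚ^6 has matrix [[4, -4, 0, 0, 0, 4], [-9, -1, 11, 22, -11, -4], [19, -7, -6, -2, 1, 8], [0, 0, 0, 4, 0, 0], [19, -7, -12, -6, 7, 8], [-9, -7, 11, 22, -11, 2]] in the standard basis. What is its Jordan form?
J = [[-5, 1, 0, 0, 0, 0], [0, -5, 0, 0, 0, 0], [0, 0, 4, 0, 0, 0], [0, 0, 0, 4, 0, 0], [0, 0, 0, 0, 6, 0], [0, 0, 0, 0, 0, 6]]

The characteristic polynomial is det(xI - A) = (x - 6)^2(x - 4)^2(x + 5)^2, so the eigenvalues are -5 (algebraic multiplicity 2), 4 (algebraic multiplicity 2), 6 (algebraic multiplicity 2).

For λ = -5: rank(A + 5I) = 5, rank((A + 5I)^2) = 4. The eigenspace has dimension 6 - 5 = 1, so there is 1 Jordan block; the rank sequence gives block sizes [2].

For λ = 4: rank(A - 4I) = 4. The eigenspace has dimension 6 - 4 = 2, so there are 2 Jordan blocks; the rank sequence gives block sizes [1, 1].

For λ = 6: rank(A - 6I) = 4. The eigenspace has dimension 6 - 4 = 2, so there are 2 Jordan blocks; the rank sequence gives block sizes [1, 1].

Assembling the blocks gives the Jordan form J above.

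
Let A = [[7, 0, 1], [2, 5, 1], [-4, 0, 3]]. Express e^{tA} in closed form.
e^{tA} = [[(2*t + 1)*e^{5*t}, 0, t*e^{5*t}], [2*t*e^{5*t}, e^{5*t}, t*e^{5*t}], [-4*t*e^{5*t}, 0, (1 - 2*t)*e^{5*t}]]

A has Jordan form J = [[5, 1, 0], [0, 5, 0], [0, 0, 5]] with A = PJP^{-1}, so e^{tA} = P e^{tJ} P^{-1}.

For a Jordan block J_k(λ), e^{tJ_k(λ)} = e^{λt} · (I + tN + t^2 N^2/2! + ... + t^{k-1} N^{k-1}/(k-1)!) where N is the nilpotent superdiagonal part.

Assembling the blocks and conjugating back gives the entries of e^{tA} as shown above.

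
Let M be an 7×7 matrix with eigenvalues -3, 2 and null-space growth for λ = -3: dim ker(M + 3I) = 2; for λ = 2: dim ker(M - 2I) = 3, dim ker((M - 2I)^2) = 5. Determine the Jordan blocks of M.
Jordan blocks: (-3, 1), (-3, 1), (2, 2), (2, 2), (2, 1)

λ = -3: successive nullity increments [2] count blocks of size ≥ k; block sizes are [1, 1].
λ = 2: successive nullity increments [3, 2] count blocks of size ≥ k; block sizes are [2, 2, 1].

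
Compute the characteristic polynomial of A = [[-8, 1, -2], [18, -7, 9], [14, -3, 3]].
χ_A(x) = (x + 4)^3

xI - A = [[x + 8, -1, 2], [-18, x + 7, -9], [-14, 3, x - 3]].

Expanding det(xI - A) along the first row:
det(xI - A) = + (x + 8)·det([[x + 7, -9], [3, x - 3]]) - (-1)·det([[-18, -9], [-14, x - 3]]) + (2)·det([[-18, x + 7], [-14, 3]]).

Evaluating gives χ_A(x) = x^3 + 12x^2 + 48x + 64 = (x + 4)^3.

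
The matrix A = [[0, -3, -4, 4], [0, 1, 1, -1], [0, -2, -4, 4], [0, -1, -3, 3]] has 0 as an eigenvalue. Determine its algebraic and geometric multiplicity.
The characteristic polynomial is x^4, so the factor x appears with exponent 4: the algebraic multiplicity is 4.

rank(A) = 2, so the eigenspace has dimension 4 - 2 = 2: the geometric multiplicity is 2.

Since 2 < 4, A is not diagonalizable.

algebraic multiplicity 4, geometric multiplicity 2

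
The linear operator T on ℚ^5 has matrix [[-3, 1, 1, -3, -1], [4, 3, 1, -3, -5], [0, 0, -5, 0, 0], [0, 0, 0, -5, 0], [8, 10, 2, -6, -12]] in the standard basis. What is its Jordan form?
The characteristic polynomial is det(xI - A) = (x + 2)(x + 5)^4, so the eigenvalues are -5 (algebraic multiplicity 4), -2 (algebraic multiplicity 1).

For λ = -5: rank(A + 5I) = 3, rank((A + 5I)^2) = 2, rank((A + 5I)^3) = 1. The eigenspace has dimension 5 - 3 = 2, so there are 2 Jordan blocks; the rank sequence gives block sizes [3, 1].

For λ = -2: algebraic multiplicity 1 gives one 1×1 block.

Assembling the blocks gives the Jordan form J above.

J = [[-5, 1, 0, 0, 0], [0, -5, 1, 0, 0], [0, 0, -5, 0, 0], [0, 0, 0, -5, 0], [0, 0, 0, 0, -2]]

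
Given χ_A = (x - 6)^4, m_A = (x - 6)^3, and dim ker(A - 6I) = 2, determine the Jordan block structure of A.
λ = 6: algebraic multiplicity 4 (exponent in χ_A), largest block size 3 (exponent in m_A), 2 blocks (geometric multiplicity). These force block sizes [3, 1].

Jordan blocks: (6, 3), (6, 1)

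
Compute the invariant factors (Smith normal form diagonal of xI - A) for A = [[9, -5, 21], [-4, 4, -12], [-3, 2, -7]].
(x - 2)^3

The Jordan structure of A has elementary divisors (x - 2)^3. Arranging the block sizes at each eigenvalue in decreasing order and taking row products gives the invariant factors.

Invariant factors (smallest first, each dividing the next): (x - 2)^3.

Check: the last factor (x - 2)^3 is the minimal polynomial, and the product (x - 2)^3 is the characteristic polynomial.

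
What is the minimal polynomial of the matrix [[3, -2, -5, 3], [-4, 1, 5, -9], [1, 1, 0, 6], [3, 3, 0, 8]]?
The characteristic polynomial factors as x(x - 5)^2(x - 2). The minimal polynomial is ∏(x - λ)^{k_λ} where k_λ is the size of the largest Jordan block at λ.

For λ = 0: rank(A) = 3, and the largest Jordan block has size 1 (the smallest k with rank(A^k) = rank(A^(k+1))).
For λ = 2: rank(A - 2I) = 3, and the largest Jordan block has size 1 (the smallest k with rank((A - 2I)^k) = rank((A - 2I)^(k+1))).
For λ = 5: rank(A - 5I) = 2, and the largest Jordan block has size 1 (the smallest k with rank((A - 5I)^k) = rank((A - 5I)^(k+1))).

So m_A(x) = x(x - 5)(x - 2).

m_A(x) = x(x - 5)(x - 2)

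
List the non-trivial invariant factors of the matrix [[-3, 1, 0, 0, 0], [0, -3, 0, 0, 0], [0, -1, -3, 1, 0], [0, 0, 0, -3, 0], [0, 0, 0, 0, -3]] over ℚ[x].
The Jordan structure of A has elementary divisors (x + 3)^2, (x + 3)^2, (x + 3). Arranging the block sizes at each eigenvalue in decreasing order and taking row products gives the invariant factors.

Invariant factors (smallest first, each dividing the next): x + 3, (x + 3)^2, (x + 3)^2.

Check: the last factor (x + 3)^2 is the minimal polynomial, and the product (x + 3)^5 is the characteristic polynomial.

x + 3, (x + 3)^2, (x + 3)^2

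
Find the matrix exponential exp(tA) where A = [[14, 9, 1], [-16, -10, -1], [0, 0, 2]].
A has Jordan form J = [[2, 1, 0], [0, 2, 1], [0, 0, 2]] with A = PJP^{-1}, so e^{tA} = P e^{tJ} P^{-1}.

For a Jordan block J_k(λ), e^{tJ_k(λ)} = e^{λt} · (I + tN + t^2 N^2/2! + ... + t^{k-1} N^{k-1}/(k-1)!) where N is the nilpotent superdiagonal part.

Assembling the blocks and conjugating back gives the entries of e^{tA} as shown above.

e^{tA} = [[(12*t + 1)*e^{2*t}, 9*t*e^{2*t}, t*(3*t + 2)*e^{2*t}/2], [-16*t*e^{2*t}, (1 - 12*t)*e^{2*t}, t*(-2*t - 1)*e^{2*t}], [0, 0, e^{2*t}]]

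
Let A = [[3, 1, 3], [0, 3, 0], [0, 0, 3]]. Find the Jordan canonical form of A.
J = [[3, 1, 0], [0, 3, 0], [0, 0, 3]]

The characteristic polynomial is det(xI - A) = (x - 3)^3, so the eigenvalues are 3 (algebraic multiplicity 3).

For λ = 3: rank(A - 3I) = 1, rank((A - 3I)^2) = 0. The eigenspace has dimension 3 - 1 = 2, so there are 2 Jordan blocks; the rank sequence gives block sizes [2, 1].

Assembling the blocks gives the Jordan form J above.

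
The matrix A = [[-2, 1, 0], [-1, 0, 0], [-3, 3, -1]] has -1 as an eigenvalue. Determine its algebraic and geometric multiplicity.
The characteristic polynomial is (x + 1)^3, so the factor x + 1 appears with exponent 3: the algebraic multiplicity is 3.

rank(A + I) = 1, so the eigenspace has dimension 3 - 1 = 2: the geometric multiplicity is 2.

Since 2 < 3, A is not diagonalizable.

algebraic multiplicity 3, geometric multiplicity 2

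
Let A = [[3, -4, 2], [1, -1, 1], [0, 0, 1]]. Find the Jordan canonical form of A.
J = [[1, 1, 0], [0, 1, 0], [0, 0, 1]]

The characteristic polynomial is det(xI - A) = (x - 1)^3, so the eigenvalues are 1 (algebraic multiplicity 3).

For λ = 1: rank(A - I) = 1, rank((A - I)^2) = 0. The eigenspace has dimension 3 - 1 = 2, so there are 2 Jordan blocks; the rank sequence gives block sizes [2, 1].

Assembling the blocks gives the Jordan form J above.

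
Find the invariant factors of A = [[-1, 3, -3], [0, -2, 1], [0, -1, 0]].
The Jordan structure of A has elementary divisors (x + 1)^2, (x + 1). Arranging the block sizes at each eigenvalue in decreasing order and taking row products gives the invariant factors.

Invariant factors (smallest first, each dividing the next): x + 1, (x + 1)^2.

Check: the last factor (x + 1)^2 is the minimal polynomial, and the product (x + 1)^3 is the characteristic polynomial.

x + 1, (x + 1)^2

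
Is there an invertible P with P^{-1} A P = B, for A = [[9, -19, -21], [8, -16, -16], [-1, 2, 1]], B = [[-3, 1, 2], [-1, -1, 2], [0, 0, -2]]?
No.

Both have characteristic polynomial (x + 2)^3, but the minimal polynomial of A is (x + 2)^3 while the minimal polynomial of B is (x + 2)^2. The minimal polynomial is a similarity invariant, so A and B are not similar.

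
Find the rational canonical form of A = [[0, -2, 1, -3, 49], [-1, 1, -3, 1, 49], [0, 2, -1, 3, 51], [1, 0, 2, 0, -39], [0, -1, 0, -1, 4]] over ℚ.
R = [[0, 0, 0, 0, 100], [1, 0, 0, 0, -25], [0, 1, 0, 0, 40], [0, 0, 1, 0, -10], [0, 0, 0, 1, 4]]

The invariant factors of A (the non-unit diagonal entries of the Smith normal form of xI - A over ℚ[x]) are (x - 4)(x^2 + 5)^2, each dividing the next. The characteristic polynomial is their product, (x - 4)(x^2 + 5)^2.

The rational canonical form is the block-diagonal matrix of companion matrices C(f_i):
R = [[0, 0, 0, 0, 100], [1, 0, 0, 0, -25], [0, 1, 0, 0, 40], [0, 0, 1, 0, -10], [0, 0, 0, 1, 4]].

Note the characteristic polynomial does not split into linear factors over ℚ, so A has no Jordan form over ℚ; the rational canonical form exists over any field.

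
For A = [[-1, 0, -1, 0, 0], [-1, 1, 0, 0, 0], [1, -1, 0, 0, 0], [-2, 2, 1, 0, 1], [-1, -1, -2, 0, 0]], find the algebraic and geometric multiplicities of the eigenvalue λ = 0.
The characteristic polynomial is x^5, so the factor x appears with exponent 5: the algebraic multiplicity is 5.

rank(A) = 3, so the eigenspace has dimension 5 - 3 = 2: the geometric multiplicity is 2.

Since 2 < 5, A is not diagonalizable.

algebraic multiplicity 5, geometric multiplicity 2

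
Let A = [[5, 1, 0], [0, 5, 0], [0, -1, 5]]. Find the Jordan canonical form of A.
The characteristic polynomial is det(xI - A) = (x - 5)^3, so the eigenvalues are 5 (algebraic multiplicity 3).

For λ = 5: rank(A - 5I) = 1, rank((A - 5I)^2) = 0. The eigenspace has dimension 3 - 1 = 2, so there are 2 Jordan blocks; the rank sequence gives block sizes [2, 1].

Assembling the blocks gives the Jordan form J above.

J = [[5, 1, 0], [0, 5, 0], [0, 0, 5]]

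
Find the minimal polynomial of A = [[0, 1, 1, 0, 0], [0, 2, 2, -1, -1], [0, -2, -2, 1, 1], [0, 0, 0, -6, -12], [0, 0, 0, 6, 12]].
m_A(x) = x^2(x - 6)

The characteristic polynomial factors as x^4(x - 6). The minimal polynomial is ∏(x - λ)^{k_λ} where k_λ is the size of the largest Jordan block at λ.

For λ = 0: rank(A) = 3, and the largest Jordan block has size 2 (the smallest k with rank(A^k) = rank(A^(k+1))).
For λ = 6: rank(A - 6I) = 4, and the largest Jordan block has size 1 (the smallest k with rank((A - 6I)^k) = rank((A - 6I)^(k+1))).

So m_A(x) = x^2(x - 6).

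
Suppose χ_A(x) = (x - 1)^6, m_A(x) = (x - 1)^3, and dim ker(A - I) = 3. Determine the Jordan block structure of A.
λ = 1: algebraic multiplicity 6 (exponent in χ_A), largest block size 3 (exponent in m_A), 3 blocks (geometric multiplicity). These force block sizes [3, 2, 1].

Jordan blocks: (1, 3), (1, 2), (1, 1)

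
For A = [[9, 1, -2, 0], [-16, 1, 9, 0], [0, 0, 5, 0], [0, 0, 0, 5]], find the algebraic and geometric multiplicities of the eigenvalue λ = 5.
The characteristic polynomial is (x - 5)^4, so the factor x - 5 appears with exponent 4: the algebraic multiplicity is 4.

rank(A - 5I) = 2, so the eigenspace has dimension 4 - 2 = 2: the geometric multiplicity is 2.

Since 2 < 4, A is not diagonalizable.

algebraic multiplicity 4, geometric multiplicity 2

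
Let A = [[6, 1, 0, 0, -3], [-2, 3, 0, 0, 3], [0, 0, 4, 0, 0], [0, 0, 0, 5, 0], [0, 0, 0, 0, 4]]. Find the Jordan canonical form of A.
The characteristic polynomial is det(xI - A) = (x - 5)^2(x - 4)^3, so the eigenvalues are 4 (algebraic multiplicity 3), 5 (algebraic multiplicity 2).

For λ = 4: rank(A - 4I) = 2. The eigenspace has dimension 5 - 2 = 3, so there are 3 Jordan blocks; the rank sequence gives block sizes [1, 1, 1].

For λ = 5: rank(A - 5I) = 3. The eigenspace has dimension 5 - 3 = 2, so there are 2 Jordan blocks; the rank sequence gives block sizes [1, 1].

Assembling the blocks gives the Jordan form J above.

J = [[4, 0, 0, 0, 0], [0, 4, 0, 0, 0], [0, 0, 4, 0, 0], [0, 0, 0, 5, 0], [0, 0, 0, 0, 5]]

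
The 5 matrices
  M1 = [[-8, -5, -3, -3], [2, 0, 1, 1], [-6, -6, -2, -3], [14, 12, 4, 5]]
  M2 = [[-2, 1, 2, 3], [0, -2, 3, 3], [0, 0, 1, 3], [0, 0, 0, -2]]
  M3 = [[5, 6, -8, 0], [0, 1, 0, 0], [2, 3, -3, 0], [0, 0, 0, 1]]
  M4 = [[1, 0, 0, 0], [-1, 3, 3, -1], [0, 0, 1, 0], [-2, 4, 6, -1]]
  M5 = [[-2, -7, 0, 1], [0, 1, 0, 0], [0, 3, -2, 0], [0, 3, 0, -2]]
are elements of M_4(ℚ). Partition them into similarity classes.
3 classes: {M1}, {M2, M5}, {M3, M4}

Characteristic polynomials: χ_{M1} = (x - 1)(x + 2)^3, χ_{M2} = (x - 1)(x + 2)^3, χ_{M3} = (x - 1)^4, χ_{M4} = (x - 1)^4, χ_{M5} = (x - 1)(x + 2)^3.

{M1}: invariant factors (x - 1)(x + 2)^3.

{M2, M5}: invariant factors x + 2, (x - 1)(x + 2)^2.

{M3, M4}: invariant factors x - 1, x - 1, (x - 1)^2.

Matrices are similar if and only if their invariant-factor lists agree; the partition into similarity classes is {M1}, {M2, M5}, {M3, M4}.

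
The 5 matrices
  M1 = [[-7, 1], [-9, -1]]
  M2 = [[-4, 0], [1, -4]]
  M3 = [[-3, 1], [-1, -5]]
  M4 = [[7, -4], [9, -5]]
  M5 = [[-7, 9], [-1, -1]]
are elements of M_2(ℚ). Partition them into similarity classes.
Characteristic polynomials: χ_{M1} = (x + 4)^2, χ_{M2} = (x + 4)^2, χ_{M3} = (x + 4)^2, χ_{M4} = (x - 1)^2, χ_{M5} = (x + 4)^2.

{M1, M2, M3, M5}: invariant factors (x + 4)^2.

{M4}: invariant factors (x - 1)^2.

Matrices are similar if and only if their invariant-factor lists agree; the partition into similarity classes is {M1, M2, M3, M5}, {M4}.

2 classes: {M1, M2, M3, M5}, {M4}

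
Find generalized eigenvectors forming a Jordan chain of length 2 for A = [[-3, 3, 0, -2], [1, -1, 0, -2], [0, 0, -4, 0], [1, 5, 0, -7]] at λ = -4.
We seek v_1 ∈ ker((A + 4I)^2) \ ker(A + 4I), then set v_{i+1} = (A + 4I) v_i.

One such chain is v_1 = [[2, 1, 1, 3]]^T, v_2 = [[-1, -1, 0, -2]]^T. Check: (A + 4I) v_2 = [[0, 0, 0, 0]]^T = 0.

v_1 = [[2, 1, 1, 3]]^T, v_2 = [[-1, -1, 0, -2]]^T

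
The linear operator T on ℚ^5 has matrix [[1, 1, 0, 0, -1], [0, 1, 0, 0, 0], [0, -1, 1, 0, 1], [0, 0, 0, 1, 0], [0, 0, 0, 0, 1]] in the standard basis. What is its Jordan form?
J = [[1, 1, 0, 0, 0], [0, 1, 0, 0, 0], [0, 0, 1, 0, 0], [0, 0, 0, 1, 0], [0, 0, 0, 0, 1]]

The characteristic polynomial is det(xI - A) = (x - 1)^5, so the eigenvalues are 1 (algebraic multiplicity 5).

For λ = 1: rank(A - I) = 1, rank((A - I)^2) = 0. The eigenspace has dimension 5 - 1 = 4, so there are 4 Jordan blocks; the rank sequence gives block sizes [2, 1, 1, 1].

Assembling the blocks gives the Jordan form J above.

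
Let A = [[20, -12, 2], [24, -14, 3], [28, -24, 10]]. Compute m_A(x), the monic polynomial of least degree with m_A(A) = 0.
m_A(x) = (x - 6)^2(x - 4)

The characteristic polynomial factors as (x - 6)^2(x - 4). The minimal polynomial is ∏(x - λ)^{k_λ} where k_λ is the size of the largest Jordan block at λ.

For λ = 4: rank(A - 4I) = 2, and the largest Jordan block has size 1 (the smallest k with rank((A - 4I)^k) = rank((A - 4I)^(k+1))).
For λ = 6: rank(A - 6I) = 2, and the largest Jordan block has size 2 (the smallest k with rank((A - 6I)^k) = rank((A - 6I)^(k+1))).

So m_A(x) = (x - 6)^2(x - 4).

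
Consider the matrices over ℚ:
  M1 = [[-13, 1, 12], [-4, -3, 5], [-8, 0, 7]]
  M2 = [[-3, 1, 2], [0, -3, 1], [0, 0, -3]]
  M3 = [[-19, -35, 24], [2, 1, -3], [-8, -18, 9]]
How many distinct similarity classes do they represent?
Characteristic polynomials: χ_{M1} = (x + 3)^3, χ_{M2} = (x + 3)^3, χ_{M3} = (x + 3)^3.

{M1, M2, M3}: invariant factors (x + 3)^3.

Matrices are similar if and only if their invariant-factor lists agree; the partition into similarity classes is {M1, M2, M3}.

1 class: {M1, M2, M3}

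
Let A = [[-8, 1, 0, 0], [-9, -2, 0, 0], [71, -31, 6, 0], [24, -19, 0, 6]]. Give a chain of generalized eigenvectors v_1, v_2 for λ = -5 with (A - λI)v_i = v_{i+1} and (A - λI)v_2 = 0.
We seek v_1 ∈ ker((A + 5I)^2) \ ker(A + 5I), then set v_{i+1} = (A + 5I) v_i.

One such chain is v_1 = [[0, 1, 3, 2]]^T, v_2 = [[1, 3, 2, 3]]^T. Check: (A + 5I) v_2 = [[0, 0, 0, 0]]^T = 0.

v_1 = [[0, 1, 3, 2]]^T, v_2 = [[1, 3, 2, 3]]^T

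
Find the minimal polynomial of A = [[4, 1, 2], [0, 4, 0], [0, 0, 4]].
The characteristic polynomial factors as (x - 4)^3. The minimal polynomial is ∏(x - λ)^{k_λ} where k_λ is the size of the largest Jordan block at λ.

For λ = 4: rank(A - 4I) = 1, and the largest Jordan block has size 2 (the smallest k with rank((A - 4I)^k) = rank((A - 4I)^(k+1))).

So m_A(x) = (x - 4)^2.

m_A(x) = (x - 4)^2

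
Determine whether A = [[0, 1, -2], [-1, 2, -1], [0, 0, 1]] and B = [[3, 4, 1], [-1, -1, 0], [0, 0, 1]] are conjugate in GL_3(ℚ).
Two matrices over a field are similar if and only if they have the same invariant factors.

Both A and B have characteristic polynomial (x - 1)^3 and minimal polynomial (x - 1)^3. Computing further, both have invariant factors (x - 1)^3. Hence A and B are similar.

Yes.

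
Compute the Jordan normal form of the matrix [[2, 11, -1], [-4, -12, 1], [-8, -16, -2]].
J = [[-4, 1, 0], [0, -4, 1], [0, 0, -4]]

The characteristic polynomial is det(xI - A) = (x + 4)^3, so the eigenvalues are -4 (algebraic multiplicity 3).

For λ = -4: rank(A + 4I) = 2, rank((A + 4I)^2) = 1, rank((A + 4I)^3) = 0. The eigenspace has dimension 3 - 2 = 1, so there is 1 Jordan block; the rank sequence gives block sizes [3].

Assembling the blocks gives the Jordan form J above.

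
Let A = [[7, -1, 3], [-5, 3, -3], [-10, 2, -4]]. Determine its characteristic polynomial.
xI - A = [[x - 7, 1, -3], [5, x - 3, 3], [10, -2, x + 4]].

Expanding det(xI - A) along the first row:
det(xI - A) = + (x - 7)·det([[x - 3, 3], [-2, x + 4]]) - (1)·det([[5, 3], [10, x + 4]]) + (-3)·det([[5, x - 3], [10, -2]]).

Evaluating gives χ_A(x) = x^3 - 6x^2 + 12x - 8 = (x - 2)^3.

χ_A(x) = (x - 2)^3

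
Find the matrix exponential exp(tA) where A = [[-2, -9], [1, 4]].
A has Jordan form J = [[1, 1], [0, 1]] with A = PJP^{-1}, so e^{tA} = P e^{tJ} P^{-1}.

For a Jordan block J_k(λ), e^{tJ_k(λ)} = e^{λt} · (I + tN + t^2 N^2/2! + ... + t^{k-1} N^{k-1}/(k-1)!) where N is the nilpotent superdiagonal part.

Assembling the blocks and conjugating back gives the entries of e^{tA} as shown above.

e^{tA} = [[(1 - 3*t)*e^{t}, -9*t*e^{t}], [t*e^{t}, (3*t + 1)*e^{t}]]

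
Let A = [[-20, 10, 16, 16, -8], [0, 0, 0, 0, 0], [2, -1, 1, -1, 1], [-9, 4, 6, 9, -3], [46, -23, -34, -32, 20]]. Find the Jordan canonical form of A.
J = [[0, 1, 0, 0, 0], [0, 0, 0, 0, 0], [0, 0, 3, 1, 0], [0, 0, 0, 3, 0], [0, 0, 0, 0, 4]]

The characteristic polynomial is det(xI - A) = x^2(x - 4)(x - 3)^2, so the eigenvalues are 0 (algebraic multiplicity 2), 3 (algebraic multiplicity 2), 4 (algebraic multiplicity 1).

For λ = 0: rank(A) = 4, rank(A^2) = 3. The eigenspace has dimension 5 - 4 = 1, so there is 1 Jordan block; the rank sequence gives block sizes [2].

For λ = 3: rank(A - 3I) = 4, rank((A - 3I)^2) = 3. The eigenspace has dimension 5 - 4 = 1, so there is 1 Jordan block; the rank sequence gives block sizes [2].

For λ = 4: algebraic multiplicity 1 gives one 1×1 block.

Assembling the blocks gives the Jordan form J above.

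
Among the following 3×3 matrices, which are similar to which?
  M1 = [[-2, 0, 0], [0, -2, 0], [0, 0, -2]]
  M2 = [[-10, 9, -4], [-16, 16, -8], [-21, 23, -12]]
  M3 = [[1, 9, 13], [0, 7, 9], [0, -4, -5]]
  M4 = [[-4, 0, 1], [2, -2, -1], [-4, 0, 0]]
4 classes: {M1}, {M2}, {M3}, {M4}

Characteristic polynomials: χ_{M1} = (x + 2)^3, χ_{M2} = (x + 2)^3, χ_{M3} = (x - 1)^3, χ_{M4} = (x + 2)^3.

{M1}: invariant factors x + 2, x + 2, x + 2.

{M2}: invariant factors (x + 2)^3.

{M3}: invariant factors (x - 1)^3.

{M4}: invariant factors x + 2, (x + 2)^2.

Matrices are similar if and only if their invariant-factor lists agree; the partition into similarity classes is {M1}, {M2}, {M3}, {M4}.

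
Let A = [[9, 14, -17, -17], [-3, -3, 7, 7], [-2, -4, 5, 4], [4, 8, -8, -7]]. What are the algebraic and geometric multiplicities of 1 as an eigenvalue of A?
algebraic multiplicity 4, geometric multiplicity 2

The characteristic polynomial is (x - 1)^4, so the factor x - 1 appears with exponent 4: the algebraic multiplicity is 4.

rank(A - I) = 2, so the eigenspace has dimension 4 - 2 = 2: the geometric multiplicity is 2.

Since 2 < 4, A is not diagonalizable.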